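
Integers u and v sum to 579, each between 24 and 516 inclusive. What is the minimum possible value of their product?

32508

For a fixed sum, uv is smallest when u and v are as far apart as possible.
At the endpoint u = 63, v = 579 − 63 = 516, so uv = 63 × 516 = 32508.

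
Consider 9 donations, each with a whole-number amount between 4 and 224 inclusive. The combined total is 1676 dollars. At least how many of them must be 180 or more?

2

Each value short of 180 is at most 179, costing at least 224 − 179 = 45 against the maximum total of 2016.
We can afford to lose at most 2016 − 1676 = 340, so at most ⌊340/45⌋ = 7 fall short, and at least 2 are ≥ 180.
Exactly 2 works: 2 values at 224 and 7 at 179 total 1701; lower one of the high values by 25 (still ≥ 180) to hit 1676.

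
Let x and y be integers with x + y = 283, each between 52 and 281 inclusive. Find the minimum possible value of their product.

12012

For a fixed sum, xy is smallest when x and y are as far apart as possible.
At the endpoint x = 52, y = 283 − 52 = 231, so xy = 52 × 231 = 12012.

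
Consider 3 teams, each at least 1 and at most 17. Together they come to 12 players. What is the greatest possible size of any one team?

To make one team as large as possible, make the other 2 as small as possible.
The other 2 contribute at least 2 × 1 = 2, leaving at most 12 − 2 = 10.
Since 10 ≤ 17, this is achievable: one at 10 and 2 at 1.

10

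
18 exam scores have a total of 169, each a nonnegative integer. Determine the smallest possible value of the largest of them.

If every one of the 18 were at most 9, the total would be at most 18 × 9 = 162 < 169.
Equality holds with 7 values of 10 and 11 values of 9.

10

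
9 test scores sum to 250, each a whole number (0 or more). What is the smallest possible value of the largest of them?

The average is 250/9 > 27, so not all 9 can be 27 or less; the largest is ≥ 28.
Achievable: 7 of them at 28 and 2 at 27 total 250.

28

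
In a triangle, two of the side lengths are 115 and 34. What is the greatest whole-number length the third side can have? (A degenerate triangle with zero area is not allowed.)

148

The third side must be less than 115 + 34 = 149.
The largest integer below 149 is 148.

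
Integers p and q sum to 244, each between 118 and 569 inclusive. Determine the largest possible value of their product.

14884

pq = p(244 − p) is maximized when p is as near 244/2 as the bounds allow.
Taking p = 122 and q = 122 (both in [118, 569]) gives pq = 14884.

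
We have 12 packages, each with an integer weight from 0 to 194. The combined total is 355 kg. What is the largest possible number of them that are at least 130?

2

With k values at 130 or above and the rest at least 0, the sum is at least 0 + 130k.
Since the sum is 355, we need 130k ≤ 355, i.e. k ≤ 2.
k = 2 is achieved by 2 values at 130 and 10 at 0, total 260; add 95 to one value (staying below 130) to reach 355.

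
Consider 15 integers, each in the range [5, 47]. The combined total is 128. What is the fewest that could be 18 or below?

12

If only k of them are at most 18, the other 15 − k are at least 19, so the total is at least (15 − k)·19 + k·5.
This is ≤ 128, so (15 − k)·19 + 5k ≤ 128, which gives k ≥ 12.
Exactly 12 works: 12 values at 5 and 3 at 19 total 117; raise one of the low values by 11 (still ≤ 18) to hit 128.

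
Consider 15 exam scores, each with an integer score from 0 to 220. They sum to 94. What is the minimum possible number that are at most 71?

Each value above 71 is at least 72, contributing at least 72 − 0 = 72 above the floor 0.
The sum exceeds the floor total 0 by 94, so at most ⌊94/72⌋ = 1 exceed 71, and at least 14 are ≤ 71.
Exactly 14 works: 14 values at 0 and 1 at 72 total 72; raise one of the low values by 22 (still ≤ 71) to hit 94.

14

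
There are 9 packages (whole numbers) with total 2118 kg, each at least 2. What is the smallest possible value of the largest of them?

236

Some value must be at least ⌈2118/9⌉ = 236, since 9 × 235 = 2115 < 2118.
Achievable: 3 of them at 236 and 6 at 235 total 2118.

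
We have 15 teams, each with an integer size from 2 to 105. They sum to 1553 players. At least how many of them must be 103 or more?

8

Suppose at most 15 − j of them reach 103; then j values are ≤ 102 and the rest ≤ 105.
The total is then ≤ 102·j + 105·(15 − j) = 1575 − 3j. For this to be ≥ 1553 we need j ≤ 7, so at least 15 − 7 = 8 must reach 103.
Exactly 8 works: 8 values at 105 and 7 at 102 total 1554; lower one of the high values by 1 (still ≥ 103) to hit 1553.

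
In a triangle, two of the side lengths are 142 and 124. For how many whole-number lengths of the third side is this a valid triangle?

247

The triangle inequality gives |142 − 124| < c < 142 + 124, i.e. 18 < c < 266.
So c can be any integer from 19 to 265: 247 values.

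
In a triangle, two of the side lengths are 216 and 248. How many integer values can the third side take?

431

The triangle inequality gives |216 − 248| < c < 216 + 248, i.e. 32 < c < 464.
So c can be any integer from 33 to 463: 431 values.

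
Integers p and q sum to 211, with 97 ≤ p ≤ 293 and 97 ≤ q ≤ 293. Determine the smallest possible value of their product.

11058

pq = p(211 − p) is concave in p, so over [97, 114] it is minimized at an endpoint.
The extreme feasible split is p = 97, q = 114, giving pq = 11058.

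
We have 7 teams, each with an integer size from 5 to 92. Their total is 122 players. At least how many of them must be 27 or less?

4

Each value above 27 is at least 28, contributing at least 28 − 5 = 23 above the floor 5.
The sum exceeds the floor total 35 by 87, so at most ⌊87/23⌋ = 3 exceed 27, and at least 4 are ≤ 27.
Exactly 4 works: 4 values at 5 and 3 at 28 total 104; raise one of the low values by 18 (still ≤ 27) to hit 122.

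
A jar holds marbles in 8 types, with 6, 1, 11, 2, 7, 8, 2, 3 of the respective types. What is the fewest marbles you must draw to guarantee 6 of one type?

29

In the worst case you take as many as possible of each type without reaching 6: 5 + 1 + 5 + 2 + 5 + 5 + 2 + 3 = 28.
The next one must give 6 of some type, so 28 + 1 = 29.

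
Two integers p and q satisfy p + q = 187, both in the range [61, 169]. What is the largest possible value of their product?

pq = p(187 − p) is maximized when p is as near 187/2 as the bounds allow.
Taking p = 93 and q = 94 (both in [61, 169]) gives pq = 8742.

8742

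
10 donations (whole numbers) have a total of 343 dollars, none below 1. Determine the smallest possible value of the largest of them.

Some value must be at least ⌈343/10⌉ = 35, since 10 × 34 = 340 < 343.
Achievable: 3 of them at 35 and 7 at 34 total 343.

35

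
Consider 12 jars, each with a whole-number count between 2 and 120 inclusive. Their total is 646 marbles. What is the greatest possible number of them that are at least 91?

With k values at 91 or above and the rest at least 2, the sum is at least 24 + 89k.
Since the sum is 646, we need 89k ≤ 622, i.e. k ≤ 6.
k = 6 is achieved by 6 values at 91 and 6 at 2, total 558; add 88 to one value (staying below 91) to reach 646.

6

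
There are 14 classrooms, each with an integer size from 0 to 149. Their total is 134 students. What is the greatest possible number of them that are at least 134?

1

If k of the values are ≥ 134, the total is ≥ 134k + 0(14 − k).
Setting 134k + 0(14 − k) ≤ 134 gives 134k ≤ 134, so k ≤ 1.
k = 1 is achieved by 1 value at 134 and 13 at 0, total 134.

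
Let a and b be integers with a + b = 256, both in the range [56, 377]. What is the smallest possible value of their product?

11200

ab = a(256 − a) is concave in a, so over [56, 200] it is minimized at an endpoint.
The extreme feasible split is a = 56, b = 200, giving ab = 11200.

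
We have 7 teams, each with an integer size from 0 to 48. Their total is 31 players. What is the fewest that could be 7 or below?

Each value above 7 is at least 8, contributing at least 8 − 0 = 8 above the floor 0.
The sum exceeds the floor total 0 by 31, so at most ⌊31/8⌋ = 3 exceed 7, and at least 4 are ≤ 7.
Exactly 4 works: 4 values at 0 and 3 at 8 total 24; raise one of the low values by 7 (still ≤ 7) to hit 31.

4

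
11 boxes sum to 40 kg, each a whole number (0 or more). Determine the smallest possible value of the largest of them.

If every one of the 11 were at most 3, the total would be at most 11 × 3 = 33 < 40.
Equality holds with 7 values of 4 and 4 values of 3.

4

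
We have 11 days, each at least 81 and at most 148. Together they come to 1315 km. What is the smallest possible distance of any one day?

Minimizing one value means maximizing the remaining 10.
The other 10 can take up 10 × 148 = 1480 ≥ 1315 − 81, so one day can sit at its floor of 81.
Achievable: one at 81 and the other 10 totalling 1234, which fits since 10 × 81 ≤ 1234 ≤ 10 × 148.

81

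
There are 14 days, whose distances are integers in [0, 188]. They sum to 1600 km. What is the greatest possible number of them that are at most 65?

Each value at 65 or below falls at least 188 − 65 = 123 short of the ceiling 188.
The ceiling total is 14 × 188 = 2632, and we need 1600, so at most ⌊(2632 − 1600)/123⌋ = 8 can be that low.
k = 8 is achieved by 8 values at 65 and 6 at 188, total 1648; lower one of the 188's by 48 (still > 65) to reach 1600.

8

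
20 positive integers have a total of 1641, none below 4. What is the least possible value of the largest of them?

83

The 20 values sum to 1641, so their maximum is at least ⌈1641/20⌉ = 83.
Equality holds with 1 value of 83 and 19 values of 82.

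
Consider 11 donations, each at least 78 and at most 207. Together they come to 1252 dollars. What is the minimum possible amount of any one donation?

To make one donation as small as possible, make the other 10 as large as possible.
The other 10 can take up 10 × 207 = 2070 ≥ 1252 − 78, so one donation can sit at its floor of 78.
Achievable: one at 78 and the other 10 totalling 1174, which fits since 10 × 78 ≤ 1174 ≤ 10 × 207.

78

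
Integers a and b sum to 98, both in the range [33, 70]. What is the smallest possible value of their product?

ab = a(98 − a) is concave in a, so over [33, 65] it is minimized at an endpoint.
At the endpoint a = 33, b = 98 − 33 = 65, so ab = 33 × 65 = 2145.

2145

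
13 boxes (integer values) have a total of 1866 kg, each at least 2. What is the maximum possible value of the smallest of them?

If every one of the 13 were at least 144, the total would be at least 13 × 144 = 1872 > 1866.
Achievable: 6 of them at 143 and 7 at 144 total 1866.

143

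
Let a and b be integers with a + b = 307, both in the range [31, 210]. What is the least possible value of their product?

20370

Since a + b is fixed, pushing one of them to its bound minimizes the product.
At the endpoint a = 97, b = 307 − 97 = 210, so ab = 97 × 210 = 20370.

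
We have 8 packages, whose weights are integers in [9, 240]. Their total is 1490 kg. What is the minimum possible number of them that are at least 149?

Suppose at most 8 − j of them reach 149; then j values are ≤ 148 and the rest ≤ 240.
The total is then ≤ 148·j + 240·(8 − j) = 1920 − 92j. For this to be ≥ 1490 we need j ≤ 4, so at least 8 − 4 = 4 must reach 149.
Exactly 4 works: 4 values at 240 and 4 at 148 total 1552; lower one of the high values by 62 (still ≥ 149) to hit 1490.

4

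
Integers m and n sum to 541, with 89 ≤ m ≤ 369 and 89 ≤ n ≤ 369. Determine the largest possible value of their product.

mn = m(541 − m) is maximized when m is as near 541/2 as the bounds allow.
Taking m = 270 and n = 271 (both in [89, 369]) gives mn = 73170.

73170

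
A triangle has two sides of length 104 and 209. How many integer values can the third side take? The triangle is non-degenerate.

207

The triangle inequality gives |104 − 209| < c < 104 + 209, i.e. 105 < c < 313.
So c can be any integer from 106 to 312: 207 values.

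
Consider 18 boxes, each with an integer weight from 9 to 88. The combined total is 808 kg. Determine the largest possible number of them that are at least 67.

11

If k of the values are ≥ 67, the total is ≥ 67k + 9(18 − k).
Setting 67k + 9(18 − k) ≤ 808 gives 58k ≤ 646, so k ≤ 11.
k = 11 is achieved by 11 values at 67 and 7 at 9, total 800; add 8 to one value (staying below 67) to reach 808.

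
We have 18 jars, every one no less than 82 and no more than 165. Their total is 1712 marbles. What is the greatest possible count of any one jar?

Maximizing one value means minimizing the remaining 17.
The other 17 contribute at least 17 × 82 = 1394, leaving at most 1712 − 1394 = 318.
But each jar is capped at 165, so the maximum is 165.
Achievable: one at 165 and the other 17 totalling 1547, which fits since 17 × 82 ≤ 1547 ≤ 17 × 165.

165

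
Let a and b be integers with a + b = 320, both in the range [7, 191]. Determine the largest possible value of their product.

For a fixed sum, the product ab is largest when a and b are as close as possible.
Taking a = 160 and b = 160 (both in [7, 191]) gives ab = 25600.

25600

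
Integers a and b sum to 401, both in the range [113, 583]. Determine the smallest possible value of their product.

32544

ab = a(401 − a) is concave in a, so over [113, 288] it is minimized at an endpoint.
The extreme feasible split is a = 113, b = 288, giving ab = 32544.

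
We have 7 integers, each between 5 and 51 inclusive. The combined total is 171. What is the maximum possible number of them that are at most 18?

Suppose k of them are at most 18. Those contribute at most 18 each and the rest at most 51 each.
So the total is at most 18k + 51(7 − k) = 357 − 33k. This must still be ≥ 171, so k ≤ 5.
k = 5 is achieved by 5 values at 18 and 2 at 51, total 192; lower one of the 51's by 21 (still > 18) to reach 171.

5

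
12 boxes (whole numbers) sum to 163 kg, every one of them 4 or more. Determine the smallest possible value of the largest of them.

14

Some value must be at least ⌈163/12⌉ = 14, since 12 × 13 = 156 < 163.
Taking 5 copies of 13 and 7 copies of 14 gives exactly 163, so 14 is attained.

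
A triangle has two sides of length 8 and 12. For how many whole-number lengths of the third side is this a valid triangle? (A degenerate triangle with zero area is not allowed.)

The triangle inequality gives |8 − 12| < c < 8 + 12, i.e. 4 < c < 20.
So c can be any integer from 5 to 19: 15 values.

15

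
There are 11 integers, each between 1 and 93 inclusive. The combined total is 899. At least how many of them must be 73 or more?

Each value short of 73 is at most 72, costing at least 93 − 72 = 21 against the maximum total of 1023.
We can afford to lose at most 1023 − 899 = 124, so at most ⌊124/21⌋ = 5 fall short, and at least 6 are ≥ 73.
Exactly 6 works: 6 values at 93 and 5 at 72 total 918; lower one of the high values by 19 (still ≥ 73) to hit 899.

6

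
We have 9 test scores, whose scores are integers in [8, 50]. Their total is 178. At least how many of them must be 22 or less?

If only k of them are at most 22, the other 9 − k are at least 23, so the total is at least (9 − k)·23 + k·8.
This is ≤ 178, so (9 − k)·23 + 8k ≤ 178, which gives k ≥ 2.
Exactly 2 works: 2 values at 8 and 7 at 23 total 177; raise one of the low values by 1 (still ≤ 22) to hit 178.

2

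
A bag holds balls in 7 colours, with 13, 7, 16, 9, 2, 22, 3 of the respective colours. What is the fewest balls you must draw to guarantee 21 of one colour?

In the worst case you take as many as possible of each colour without reaching 21: 13 + 7 + 16 + 9 + 2 + 20 + 3 = 70.
The next one must give 21 of some colour, so 70 + 1 = 71.

71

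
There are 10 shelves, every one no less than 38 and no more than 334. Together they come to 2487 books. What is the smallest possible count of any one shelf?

38

Minimizing one value means maximizing the remaining 9.
The other 9 can take up 9 × 334 = 3006 ≥ 2487 − 38, so one shelf can sit at its floor of 38.
Achievable: one at 38 and the other 9 totalling 2449, which fits since 9 × 38 ≤ 2449 ≤ 9 × 334.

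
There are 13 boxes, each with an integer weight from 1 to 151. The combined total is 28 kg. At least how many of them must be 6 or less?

If only k of them are at most 6, the other 13 − k are at least 7, so the total is at least (13 − k)·7 + k·1.
This is ≤ 28, so (13 − k)·7 + 1k ≤ 28, which gives k ≥ 11.
Exactly 11 works: 11 values at 1 and 2 at 7 total 25; raise one of the low values by 3 (still ≤ 6) to hit 28.

11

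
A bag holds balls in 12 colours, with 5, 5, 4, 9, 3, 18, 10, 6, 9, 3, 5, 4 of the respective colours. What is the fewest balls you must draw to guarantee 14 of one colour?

In the worst case you take as many as possible of each colour without reaching 14: 5 + 5 + 4 + 9 + 3 + 13 + 10 + 6 + 9 + 3 + 5 + 4 = 76.
The next one must give 14 of some colour, so 76 + 1 = 77.

77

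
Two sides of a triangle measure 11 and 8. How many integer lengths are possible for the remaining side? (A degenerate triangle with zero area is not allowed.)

15

The triangle inequality gives |11 − 8| < c < 11 + 8, i.e. 3 < c < 19.
So c can be any integer from 4 to 18: 15 values.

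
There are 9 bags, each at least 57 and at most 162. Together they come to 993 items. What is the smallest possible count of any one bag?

57

Minimizing one value means maximizing the remaining 8.
The other 8 can take up 8 × 162 = 1296 ≥ 993 − 57, so one bag can sit at its floor of 57.
Achievable: one at 57 and the other 8 totalling 936, which fits since 8 × 57 ≤ 936 ≤ 8 × 162.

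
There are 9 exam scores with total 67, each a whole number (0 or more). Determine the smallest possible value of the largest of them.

Some value must be at least ⌈67/9⌉ = 8, since 9 × 7 = 63 < 67.
Taking 5 copies of 7 and 4 copies of 8 gives exactly 67, so 8 is attained.

8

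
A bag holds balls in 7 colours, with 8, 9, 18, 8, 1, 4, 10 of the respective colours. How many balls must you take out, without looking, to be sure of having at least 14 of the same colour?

54

In the worst case you take as many as possible of each colour without reaching 14: 8 + 9 + 13 + 8 + 1 + 4 + 10 = 53.
The next one must give 14 of some colour, so 53 + 1 = 54.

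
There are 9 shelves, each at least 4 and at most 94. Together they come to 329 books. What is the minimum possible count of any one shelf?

4

Minimizing one value means maximizing the remaining 8.
The other 8 can take up 8 × 94 = 752 ≥ 329 − 4, so one shelf can sit at its floor of 4.
Achievable: one at 4 and the other 8 totalling 325, which fits since 8 × 4 ≤ 325 ≤ 8 × 94.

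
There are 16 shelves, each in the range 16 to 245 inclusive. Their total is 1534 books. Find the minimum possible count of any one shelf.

To make one shelf as small as possible, make the other 15 as large as possible.
The other 15 can take up 15 × 245 = 3675 ≥ 1534 − 16, so one shelf can sit at its floor of 16.
Achievable: one at 16 and the other 15 totalling 1518, which fits since 15 × 16 ≤ 1518 ≤ 15 × 245.

16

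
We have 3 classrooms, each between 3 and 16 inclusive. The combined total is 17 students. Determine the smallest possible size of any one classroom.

3

To make one classroom as small as possible, make the other 2 as large as possible.
The other 2 can take up 2 × 16 = 32 ≥ 17 − 3, so one classroom can sit at its floor of 3.
Achievable: one at 3 and the other 2 totalling 14, which fits since 2 × 3 ≤ 14 ≤ 2 × 16.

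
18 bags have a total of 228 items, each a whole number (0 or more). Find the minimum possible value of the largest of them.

If every one of the 18 were at most 12, the total would be at most 18 × 12 = 216 < 228.
Achievable: 12 of them at 13 and 6 at 12 total 228.

13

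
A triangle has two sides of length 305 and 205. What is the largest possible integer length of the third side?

509

The third side must be less than 305 + 205 = 510.
The largest integer below 510 is 509.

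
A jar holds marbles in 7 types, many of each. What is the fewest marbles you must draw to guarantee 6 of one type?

36

You could draw 5 of every type without reaching 6 of any — 35 in all.
One more forces 6 of some type, so 35 + 1 = 36.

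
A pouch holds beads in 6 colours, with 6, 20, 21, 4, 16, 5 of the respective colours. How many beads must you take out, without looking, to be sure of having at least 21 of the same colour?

72

In the worst case you take as many as possible of each colour without reaching 21: 6 + 20 + 20 + 4 + 16 + 5 = 71.
The next one must give 21 of some colour, so 71 + 1 = 72.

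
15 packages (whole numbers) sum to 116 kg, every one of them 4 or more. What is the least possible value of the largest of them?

8

Some value must be at least ⌈116/15⌉ = 8, since 15 × 7 = 105 < 116.
Taking 4 copies of 7 and 11 copies of 8 gives exactly 116, so 8 is attained.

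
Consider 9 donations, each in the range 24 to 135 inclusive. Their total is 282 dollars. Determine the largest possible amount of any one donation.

90

Maximizing one value means minimizing the remaining 8.
The other 8 contribute at least 8 × 24 = 192, leaving at most 282 − 192 = 90.
Since 90 ≤ 135, this is achievable: one at 90 and 8 at 24.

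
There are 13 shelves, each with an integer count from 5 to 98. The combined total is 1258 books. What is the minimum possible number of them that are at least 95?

Suppose at most 13 − j of them reach 95; then j values are ≤ 94 and the rest ≤ 98.
The total is then ≤ 94·j + 98·(13 − j) = 1274 − 4j. For this to be ≥ 1258 we need j ≤ 4, so at least 13 − 4 = 9 must reach 95.
Exactly 9 works: 9 values at 98 and 4 at 94 total 1258.

9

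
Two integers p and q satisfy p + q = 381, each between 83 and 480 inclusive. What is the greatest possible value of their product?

36290

For a fixed sum, the product pq is largest when p and q are as close as possible.
Taking p = 190 and q = 191 (both in [83, 480]) gives pq = 36290.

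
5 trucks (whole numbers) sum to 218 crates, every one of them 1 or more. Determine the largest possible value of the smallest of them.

If every one of the 5 were at least 44, the total would be at least 5 × 44 = 220 > 218.
Equality holds with 2 values of 43 and 3 values of 44.

43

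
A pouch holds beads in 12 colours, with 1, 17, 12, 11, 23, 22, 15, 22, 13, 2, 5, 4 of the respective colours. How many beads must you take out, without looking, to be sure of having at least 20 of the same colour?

In the worst case you take as many as possible of each colour without reaching 20: 1 + 17 + 12 + 11 + 19 + 19 + 15 + 19 + 13 + 2 + 5 + 4 = 137.
The next one must give 20 of some colour, so 137 + 1 = 138.

138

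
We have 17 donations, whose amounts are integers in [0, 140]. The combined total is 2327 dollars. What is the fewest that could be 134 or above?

10

Each value short of 134 is at most 133, costing at least 140 − 133 = 7 against the maximum total of 2380.
We can afford to lose at most 2380 − 2327 = 53, so at most ⌊53/7⌋ = 7 fall short, and at least 10 are ≥ 134.
Exactly 10 works: 10 values at 140 and 7 at 133 total 2331; lower one of the high values by 4 (still ≥ 134) to hit 2327.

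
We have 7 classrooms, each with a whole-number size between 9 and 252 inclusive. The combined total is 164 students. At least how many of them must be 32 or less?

3

Each value above 32 is at least 33, contributing at least 33 − 9 = 24 above the floor 9.
The sum exceeds the floor total 63 by 101, so at most ⌊101/24⌋ = 4 exceed 32, and at least 3 are ≤ 32.
Exactly 3 works: 3 values at 9 and 4 at 33 total 159; raise one of the low values by 5 (still ≤ 32) to hit 164.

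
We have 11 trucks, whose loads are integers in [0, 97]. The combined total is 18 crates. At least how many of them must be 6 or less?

9

Let j be the number exceeding 6. Then the total is ≥ 7·j + 0·(11 − j) = 0 + 7j.
So 7j ≤ 18 and j ≤ 2; hence at least 11 − 2 = 9 are ≤ 6.
Exactly 9 works: 9 values at 0 and 2 at 7 total 14; raise one of the low values by 4 (still ≤ 6) to hit 18.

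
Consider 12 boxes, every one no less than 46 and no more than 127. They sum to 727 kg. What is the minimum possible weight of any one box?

To make one box as small as possible, make the other 11 as large as possible.
The other 11 can take up 11 × 127 = 1397 ≥ 727 − 46, so one box can sit at its floor of 46.
Achievable: one at 46 and the other 11 totalling 681, which fits since 11 × 46 ≤ 681 ≤ 11 × 127.

46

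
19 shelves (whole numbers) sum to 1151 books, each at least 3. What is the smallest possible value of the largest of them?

61

The 19 values sum to 1151, so their maximum is at least ⌈1151/19⌉ = 61.
Equality holds with 11 values of 61 and 8 values of 60.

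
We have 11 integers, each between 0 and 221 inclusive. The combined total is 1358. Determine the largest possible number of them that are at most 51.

Each value at 51 or below falls at least 221 − 51 = 170 short of the ceiling 221.
The ceiling total is 11 × 221 = 2431, and we need 1358, so at most ⌊(2431 − 1358)/170⌋ = 6 can be that low.
k = 6 is achieved by 6 values at 51 and 5 at 221, total 1411; lower one of the 221's by 53 (still > 51) to reach 1358.

6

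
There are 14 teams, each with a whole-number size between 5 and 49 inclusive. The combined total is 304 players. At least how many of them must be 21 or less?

Let j be the number exceeding 21. Then the total is ≥ 22·j + 5·(14 − j) = 70 + 17j.
So 17j ≤ 234 and j ≤ 13; hence at least 14 − 13 = 1 are ≤ 21.
Exactly 1 works: 1 value at 5 and 13 at 22 total 291; raise one of the low values by 13 (still ≤ 21) to hit 304.

1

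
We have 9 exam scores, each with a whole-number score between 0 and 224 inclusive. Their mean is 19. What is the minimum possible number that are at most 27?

3

The total is 9 × 19 = 171.
Let j be the number exceeding 27. Then the total is ≥ 28·j + 0·(9 − j) = 0 + 28j.
So 28j ≤ 171 and j ≤ 6; hence at least 9 − 6 = 3 are ≤ 27.
Exactly 3 works: 3 values at 0 and 6 at 28 total 168; raise one of the low values by 3 (still ≤ 27) to hit 171.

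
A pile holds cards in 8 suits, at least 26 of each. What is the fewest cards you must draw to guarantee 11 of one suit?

81

In the worst case you draw 10 of each of the 8 suits: 8 × 10 = 80.
One more forces 11 of some suit, so 80 + 1 = 81.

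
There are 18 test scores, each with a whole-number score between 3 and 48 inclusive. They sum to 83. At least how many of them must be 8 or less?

14

If only k of them are at most 8, the other 18 − k are at least 9, so the total is at least (18 − k)·9 + k·3.
This is ≤ 83, so (18 − k)·9 + 3k ≤ 83, which gives k ≥ 14.
Exactly 14 works: 14 values at 3 and 4 at 9 total 78; raise one of the low values by 5 (still ≤ 8) to hit 83.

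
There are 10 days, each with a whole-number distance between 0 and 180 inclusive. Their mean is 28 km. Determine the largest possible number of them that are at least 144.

The total is 10 × 28 = 280.
Suppose k of them are at least 144. Those contribute at least 144 each and the other 10 − k at least 0 each.
So the total is at least 144k + 0(10 − k) = 0 + 144k. This must be ≤ 280, giving k ≤ 1.
k = 1 is achieved by 1 value at 144 and 9 at 0, total 144; add 136 to one value (staying below 144) to reach 280.

1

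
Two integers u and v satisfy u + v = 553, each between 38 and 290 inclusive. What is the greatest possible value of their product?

76452

For a fixed sum, the product uv is largest when u and v are as close as possible.
Taking u = 276 and v = 277 (both in [38, 290]) gives uv = 76452.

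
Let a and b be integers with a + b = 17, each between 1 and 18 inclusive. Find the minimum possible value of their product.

For a fixed sum, ab is smallest when a and b are as far apart as possible.
The extreme feasible split is a = 1, b = 16, giving ab = 16.

16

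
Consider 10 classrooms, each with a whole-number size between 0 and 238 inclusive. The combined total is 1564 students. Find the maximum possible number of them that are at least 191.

Suppose k of them are at least 191. Those contribute at least 191 each and the other 10 − k at least 0 each.
So the total is at least 191k + 0(10 − k) = 0 + 191k. This must be ≤ 1564, giving k ≤ 8.
k = 8 is achieved by 8 values at 191 and 2 at 0, total 1528; add 36 to one value (staying below 191) to reach 1564.

8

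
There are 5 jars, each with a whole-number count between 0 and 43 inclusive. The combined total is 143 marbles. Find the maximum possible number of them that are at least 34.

4

Suppose k of them are at least 34. Those contribute at least 34 each and the other 5 − k at least 0 each.
So the total is at least 34k + 0(5 − k) = 0 + 34k. This must be ≤ 143, giving k ≤ 4.
k = 4 is achieved by 4 values at 34 and 1 at 0, total 136; add 7 to one value (staying below 34) to reach 143.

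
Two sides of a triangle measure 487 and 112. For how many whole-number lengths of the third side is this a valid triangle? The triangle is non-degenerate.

The triangle inequality gives |487 − 112| < c < 487 + 112, i.e. 375 < c < 599.
So c can be any integer from 376 to 598: 223 values.

223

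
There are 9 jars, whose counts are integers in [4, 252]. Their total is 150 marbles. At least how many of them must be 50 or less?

7

Let j be the number exceeding 50. Then the total is ≥ 51·j + 4·(9 − j) = 36 + 47j.
So 47j ≤ 114 and j ≤ 2; hence at least 9 − 2 = 7 are ≤ 50.
Exactly 7 works: 7 values at 4 and 2 at 51 total 130; raise one of the low values by 20 (still ≤ 50) to hit 150.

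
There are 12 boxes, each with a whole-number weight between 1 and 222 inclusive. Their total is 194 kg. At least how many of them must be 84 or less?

If only k of them are at most 84, the other 12 − k are at least 85, so the total is at least (12 − k)·85 + k·1.
This is ≤ 194, so (12 − k)·85 + 1k ≤ 194, which gives k ≥ 10.
Exactly 10 works: 10 values at 1 and 2 at 85 total 180; raise one of the low values by 14 (still ≤ 84) to hit 194.

10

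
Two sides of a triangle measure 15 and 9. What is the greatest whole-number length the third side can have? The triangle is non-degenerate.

The third side must be less than 15 + 9 = 24.
The largest integer below 24 is 23.

23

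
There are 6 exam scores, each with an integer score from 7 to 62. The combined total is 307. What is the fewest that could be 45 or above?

3

Each value short of 45 is at most 44, costing at least 62 − 44 = 18 against the maximum total of 372.
We can afford to lose at most 372 − 307 = 65, so at most ⌊65/18⌋ = 3 fall short, and at least 3 are ≥ 45.
Exactly 3 works: 3 values at 62 and 3 at 44 total 318; lower one of the high values by 11 (still ≥ 45) to hit 307.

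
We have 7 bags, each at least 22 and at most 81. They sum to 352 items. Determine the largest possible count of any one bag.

To make one bag as large as possible, make the other 6 as small as possible.
The other 6 contribute at least 6 × 22 = 132, leaving at most 352 − 132 = 220.
But each bag is capped at 81, so the maximum is 81.
Achievable: one at 81 and the other 6 totalling 271, which fits since 6 × 22 ≤ 271 ≤ 6 × 81.

81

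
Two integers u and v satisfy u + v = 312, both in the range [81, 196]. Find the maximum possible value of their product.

24336

uv = u(312 − u) is maximized when u is as near 312/2 as the bounds allow.
Taking u = 156 and v = 156 (both in [81, 196]) gives uv = 24336.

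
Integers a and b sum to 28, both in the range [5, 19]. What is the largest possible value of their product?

ab = a(28 − a) is maximized when a is as near 28/2 as the bounds allow.
Taking a = 14 and b = 14 (both in [5, 19]) gives ab = 196.

196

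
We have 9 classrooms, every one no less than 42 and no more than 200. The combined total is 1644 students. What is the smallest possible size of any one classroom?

44

To make one classroom as small as possible, make the other 8 as large as possible.
The other 8 contribute at most 8 × 200 = 1600, leaving at least 1644 − 1600 = 44.
Since 44 ≥ 42, this is achievable: one at 44 and 8 at 200.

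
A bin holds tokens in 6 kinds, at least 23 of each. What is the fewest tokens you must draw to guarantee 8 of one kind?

43

In the worst case you draw 7 of each of the 6 kinds: 6 × 7 = 42.
One more forces 8 of some kind, so 42 + 1 = 43.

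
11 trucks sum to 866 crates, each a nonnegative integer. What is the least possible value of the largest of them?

79

The 11 values sum to 866, so their maximum is at least ⌈866/11⌉ = 79.
Achievable: 8 of them at 79 and 3 at 78 total 866.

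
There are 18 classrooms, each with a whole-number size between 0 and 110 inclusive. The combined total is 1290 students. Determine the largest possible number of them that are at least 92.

14

If k of the values are ≥ 92, the total is ≥ 92k + 0(18 − k).
Setting 92k + 0(18 − k) ≤ 1290 gives 92k ≤ 1290, so k ≤ 14.
k = 14 is achieved by 14 values at 92 and 4 at 0, total 1288; add 2 to one value (staying below 92) to reach 1290.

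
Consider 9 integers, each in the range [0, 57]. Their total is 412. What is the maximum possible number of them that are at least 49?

If k of the values are ≥ 49, the total is ≥ 49k + 0(9 − k).
Setting 49k + 0(9 − k) ≤ 412 gives 49k ≤ 412, so k ≤ 8.
k = 8 is achieved by 8 values at 49 and 1 at 0, total 392; add 20 to one value (staying below 49) to reach 412.

8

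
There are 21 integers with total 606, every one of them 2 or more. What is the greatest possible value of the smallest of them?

28

If every one of the 21 were at least 29, the total would be at least 21 × 29 = 609 > 606.
Equality holds with 3 values of 28 and 18 values of 29.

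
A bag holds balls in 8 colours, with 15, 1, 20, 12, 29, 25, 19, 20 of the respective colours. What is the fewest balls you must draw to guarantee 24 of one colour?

In the worst case you take as many as possible of each colour without reaching 24: 15 + 1 + 20 + 12 + 23 + 23 + 19 + 20 = 133.
The next one must give 24 of some colour, so 133 + 1 = 134.

134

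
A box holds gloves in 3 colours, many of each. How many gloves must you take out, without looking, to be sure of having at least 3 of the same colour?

You could draw 2 of every colour without reaching 3 of any — 6 in all.
One more forces 3 of some colour, so 6 + 1 = 7.

7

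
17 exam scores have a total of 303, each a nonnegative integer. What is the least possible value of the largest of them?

If every one of the 17 were at most 17, the total would be at most 17 × 17 = 289 < 303.
Achievable: 14 of them at 18 and 3 at 17 total 303.

18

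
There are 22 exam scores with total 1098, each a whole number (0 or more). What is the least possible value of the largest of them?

Some value must be at least ⌈1098/22⌉ = 50, since 22 × 49 = 1078 < 1098.
Equality holds with 20 values of 50 and 2 values of 49.

50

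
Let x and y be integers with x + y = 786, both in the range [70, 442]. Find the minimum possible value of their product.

For a fixed sum, xy is smallest when x and y are as far apart as possible.
The extreme feasible split is x = 344, y = 442, giving xy = 152048.

152048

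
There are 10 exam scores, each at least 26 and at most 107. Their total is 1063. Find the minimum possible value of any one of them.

Minimizing one value means maximizing the remaining 9.
The other 9 contribute at most 9 × 107 = 963, leaving at least 1063 − 963 = 100.
Since 100 ≥ 26, this is achievable: one at 100 and 9 at 107.

100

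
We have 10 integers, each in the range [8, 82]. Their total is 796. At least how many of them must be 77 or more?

6

If only k of them are at least 77, the other 10 − k are at most 76, so the total is at most k·82 + (10 − k)·76.
This must reach 796, so k·82 + (10 − k)·76 ≥ 796, giving k ≥ 6.
Exactly 6 works: 6 values at 82 and 4 at 76 total 796.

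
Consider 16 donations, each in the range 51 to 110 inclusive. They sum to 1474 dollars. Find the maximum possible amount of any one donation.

110

To make one donation as large as possible, make the other 15 as small as possible.
The other 15 contribute at least 15 × 51 = 765, leaving at most 1474 − 765 = 709.
But each donation is capped at 110, so the maximum is 110.
Achievable: one at 110 and the other 15 totalling 1364, which fits since 15 × 51 ≤ 1364 ≤ 15 × 110.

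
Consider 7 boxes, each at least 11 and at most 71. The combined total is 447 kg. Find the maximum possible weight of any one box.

71

Maximizing one value means minimizing the remaining 6.
The other 6 contribute at least 6 × 11 = 66, leaving at most 447 − 66 = 381.
But each box is capped at 71, so the maximum is 71.
Achievable: one at 71 and the other 6 totalling 376, which fits since 6 × 11 ≤ 376 ≤ 6 × 71.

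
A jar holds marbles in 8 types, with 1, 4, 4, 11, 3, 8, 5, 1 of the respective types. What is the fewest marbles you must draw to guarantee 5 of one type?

In the worst case you take as many as possible of each type without reaching 5: 1 + 4 + 4 + 4 + 3 + 4 + 4 + 1 = 25.
The next one must give 5 of some type, so 25 + 1 = 26.

26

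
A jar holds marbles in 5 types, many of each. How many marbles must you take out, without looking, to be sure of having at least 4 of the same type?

In the worst case you draw 3 of each of the 5 types: 5 × 3 = 15.
One more forces 4 of some type, so 15 + 1 = 16.

16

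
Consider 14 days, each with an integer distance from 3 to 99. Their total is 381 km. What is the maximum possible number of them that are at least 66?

Suppose k of them are at least 66. Those contribute at least 66 each and the other 14 − k at least 3 each.
So the total is at least 66k + 3(14 − k) = 42 + 63k. This must be ≤ 381, giving k ≤ 5.
k = 5 is achieved by 5 values at 66 and 9 at 3, total 357; add 24 to one value (staying below 66) to reach 381.

5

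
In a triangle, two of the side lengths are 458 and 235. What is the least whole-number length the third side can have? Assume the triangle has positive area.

224

The third side must exceed |458 − 235| = 223.
The smallest integer above 223 is 224.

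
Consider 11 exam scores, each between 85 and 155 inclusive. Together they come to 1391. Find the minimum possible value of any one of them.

85

To make one score as small as possible, make the other 10 as large as possible.
The other 10 can take up 10 × 155 = 1550 ≥ 1391 − 85, so one score can sit at its floor of 85.
Achievable: one at 85 and the other 10 totalling 1306, which fits since 10 × 85 ≤ 1306 ≤ 10 × 155.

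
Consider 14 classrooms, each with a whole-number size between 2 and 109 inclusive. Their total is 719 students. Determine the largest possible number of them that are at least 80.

8

With k values at 80 or above and the rest at least 2, the sum is at least 28 + 78k.
Since the sum is 719, we need 78k ≤ 691, i.e. k ≤ 8.
k = 8 is achieved by 8 values at 80 and 6 at 2, total 652; add 67 to one value (staying below 80) to reach 719.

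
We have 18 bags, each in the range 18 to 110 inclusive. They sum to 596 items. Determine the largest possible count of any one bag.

110

To make one bag as large as possible, make the other 17 as small as possible.
The other 17 contribute at least 17 × 18 = 306, leaving at most 596 − 306 = 290.
But each bag is capped at 110, so the maximum is 110.
Achievable: one at 110 and the other 17 totalling 486, which fits since 17 × 18 ≤ 486 ≤ 17 × 110.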